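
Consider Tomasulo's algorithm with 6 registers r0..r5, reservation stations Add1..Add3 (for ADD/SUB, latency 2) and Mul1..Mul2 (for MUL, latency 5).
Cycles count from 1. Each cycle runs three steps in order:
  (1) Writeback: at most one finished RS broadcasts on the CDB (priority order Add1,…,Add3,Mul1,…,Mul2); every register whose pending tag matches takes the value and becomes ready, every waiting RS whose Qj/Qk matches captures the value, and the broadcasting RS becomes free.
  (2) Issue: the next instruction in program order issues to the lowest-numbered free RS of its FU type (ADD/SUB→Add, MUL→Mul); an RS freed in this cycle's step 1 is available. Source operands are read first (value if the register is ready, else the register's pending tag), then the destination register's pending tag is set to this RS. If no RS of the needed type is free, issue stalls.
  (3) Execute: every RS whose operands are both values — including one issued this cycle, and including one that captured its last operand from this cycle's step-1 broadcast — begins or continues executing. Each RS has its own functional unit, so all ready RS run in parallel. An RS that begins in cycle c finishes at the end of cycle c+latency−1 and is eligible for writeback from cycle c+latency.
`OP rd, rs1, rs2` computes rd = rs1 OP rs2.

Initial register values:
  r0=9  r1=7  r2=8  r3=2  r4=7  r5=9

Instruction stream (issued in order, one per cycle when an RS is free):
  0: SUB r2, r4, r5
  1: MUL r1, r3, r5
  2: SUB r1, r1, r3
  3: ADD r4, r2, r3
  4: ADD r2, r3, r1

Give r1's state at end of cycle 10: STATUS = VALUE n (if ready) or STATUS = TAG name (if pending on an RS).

STATUS = VALUE 16

  c1: issue SUB r2<-Add1  regs: r0:9,r1:7,r2:Add1,r3:2,r4:7,r5:9
  c2: issue MUL r1<-Mul1  regs: r0:9,r1:Mul1,r2:Add1,r3:2,r4:7,r5:9
  c3: CDB Add1=-2; issue SUB r1<-Add1  regs: r0:9,r1:Add1,r2:-2,r3:2,r4:7,r5:9
  c4: issue ADD r4<-Add2  regs: r0:9,r1:Add1,r2:-2,r3:2,r4:Add2,r5:9
  c5: issue ADD r2<-Add3  regs: r0:9,r1:Add1,r2:Add3,r3:2,r4:Add2,r5:9
  c6: CDB Add2=0  regs: r0:9,r1:Add1,r2:Add3,r3:2,r4:0,r5:9
  c7: CDB Mul1=18  regs: r0:9,r1:Add1,r2:Add3,r3:2,r4:0,r5:9
  c8: -  regs: r0:9,r1:Add1,r2:Add3,r3:2,r4:0,r5:9
  c9: CDB Add1=16  regs: r0:9,r1:16,r2:Add3,r3:2,r4:0,r5:9
  c10: -  regs: r0:9,r1:16,r2:Add3,r3:2,r4:0,r5:9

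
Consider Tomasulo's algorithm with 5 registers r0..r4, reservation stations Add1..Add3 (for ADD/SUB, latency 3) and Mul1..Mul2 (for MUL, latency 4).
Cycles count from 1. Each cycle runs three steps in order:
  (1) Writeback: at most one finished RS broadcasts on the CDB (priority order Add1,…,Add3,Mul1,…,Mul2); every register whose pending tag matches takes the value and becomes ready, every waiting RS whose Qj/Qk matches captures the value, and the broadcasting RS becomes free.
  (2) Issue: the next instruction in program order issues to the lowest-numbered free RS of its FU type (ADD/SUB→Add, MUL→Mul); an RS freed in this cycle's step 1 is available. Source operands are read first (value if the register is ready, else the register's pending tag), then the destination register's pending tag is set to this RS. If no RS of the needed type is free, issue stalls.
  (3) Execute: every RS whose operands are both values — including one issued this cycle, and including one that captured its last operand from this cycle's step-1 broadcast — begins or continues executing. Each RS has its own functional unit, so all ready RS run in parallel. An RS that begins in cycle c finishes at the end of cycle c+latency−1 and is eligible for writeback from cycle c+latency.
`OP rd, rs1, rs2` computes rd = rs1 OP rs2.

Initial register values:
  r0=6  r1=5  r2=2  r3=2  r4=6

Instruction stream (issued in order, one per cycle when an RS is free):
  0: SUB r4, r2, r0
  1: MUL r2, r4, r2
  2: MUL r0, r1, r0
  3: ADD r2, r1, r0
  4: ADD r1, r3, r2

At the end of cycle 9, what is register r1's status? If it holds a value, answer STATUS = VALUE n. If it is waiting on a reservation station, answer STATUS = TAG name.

c1: issue SUB r4<-Add1 | r0:6,r1:5,r2:2,r3:2,r4:Add1
c2: issue MUL r2<-Mul1 | r0:6,r1:5,r2:Mul1,r3:2,r4:Add1
c3: issue MUL r0<-Mul2 | r0:Mul2,r1:5,r2:Mul1,r3:2,r4:Add1
c4: CDB Add1=-4; issue ADD r2<-Add1 | r0:Mul2,r1:5,r2:Add1,r3:2,r4:-4
c5: issue ADD r1<-Add2 | r0:Mul2,r1:Add2,r2:Add1,r3:2,r4:-4
c6: - | r0:Mul2,r1:Add2,r2:Add1,r3:2,r4:-4
c7: CDB Mul2=30 | r0:30,r1:Add2,r2:Add1,r3:2,r4:-4
c8: CDB Mul1=-8 | r0:30,r1:Add2,r2:Add1,r3:2,r4:-4
c9: - | r0:30,r1:Add2,r2:Add1,r3:2,r4:-4

STATUS = TAG Add2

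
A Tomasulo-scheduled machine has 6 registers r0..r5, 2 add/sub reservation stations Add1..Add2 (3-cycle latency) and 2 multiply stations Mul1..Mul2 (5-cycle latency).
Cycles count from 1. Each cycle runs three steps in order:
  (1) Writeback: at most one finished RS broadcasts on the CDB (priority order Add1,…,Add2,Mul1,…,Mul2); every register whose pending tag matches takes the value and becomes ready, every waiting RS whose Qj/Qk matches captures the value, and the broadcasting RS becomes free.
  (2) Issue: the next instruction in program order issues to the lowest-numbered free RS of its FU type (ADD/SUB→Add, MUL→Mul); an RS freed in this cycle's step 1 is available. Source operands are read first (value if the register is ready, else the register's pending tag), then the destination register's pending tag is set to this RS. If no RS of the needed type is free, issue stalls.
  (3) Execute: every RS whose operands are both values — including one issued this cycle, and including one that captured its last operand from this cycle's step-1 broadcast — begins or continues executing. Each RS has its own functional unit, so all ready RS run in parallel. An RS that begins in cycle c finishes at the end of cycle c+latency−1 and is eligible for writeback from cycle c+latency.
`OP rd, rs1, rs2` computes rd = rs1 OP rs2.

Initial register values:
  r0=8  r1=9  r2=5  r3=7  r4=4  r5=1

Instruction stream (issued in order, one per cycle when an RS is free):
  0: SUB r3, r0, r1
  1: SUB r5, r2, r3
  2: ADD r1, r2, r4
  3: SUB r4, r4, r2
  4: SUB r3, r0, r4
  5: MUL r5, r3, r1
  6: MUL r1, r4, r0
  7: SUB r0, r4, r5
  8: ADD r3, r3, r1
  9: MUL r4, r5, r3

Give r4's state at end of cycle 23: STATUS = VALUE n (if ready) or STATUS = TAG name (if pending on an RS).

  c1: issue SUB r3<-Add1  regs: r0:8,r1:9,r2:5,r3:Add1,r4:4,r5:1
  c2: issue SUB r5<-Add2  regs: r0:8,r1:9,r2:5,r3:Add1,r4:4,r5:Add2
  c3: stall  regs: r0:8,r1:9,r2:5,r3:Add1,r4:4,r5:Add2
  c4: CDB Add1=-1; issue ADD r1<-Add1  regs: r0:8,r1:Add1,r2:5,r3:-1,r4:4,r5:Add2
  c5: stall  regs: r0:8,r1:Add1,r2:5,r3:-1,r4:4,r5:Add2
  c6: stall  regs: r0:8,r1:Add1,r2:5,r3:-1,r4:4,r5:Add2
  c7: CDB Add1=9; issue SUB r4<-Add1  regs: r0:8,r1:9,r2:5,r3:-1,r4:Add1,r5:Add2
  c8: CDB Add2=6; issue SUB r3<-Add2  regs: r0:8,r1:9,r2:5,r3:Add2,r4:Add1,r5:6
  c9: issue MUL r5<-Mul1  regs: r0:8,r1:9,r2:5,r3:Add2,r4:Add1,r5:Mul1
  c10: CDB Add1=-1; issue MUL r1<-Mul2  regs: r0:8,r1:Mul2,r2:5,r3:Add2,r4:-1,r5:Mul1
  c11: issue SUB r0<-Add1  regs: r0:Add1,r1:Mul2,r2:5,r3:Add2,r4:-1,r5:Mul1
  c12: stall  regs: r0:Add1,r1:Mul2,r2:5,r3:Add2,r4:-1,r5:Mul1
  c13: CDB Add2=9; issue ADD r3<-Add2  regs: r0:Add1,r1:Mul2,r2:5,r3:Add2,r4:-1,r5:Mul1
  c14: stall  regs: r0:Add1,r1:Mul2,r2:5,r3:Add2,r4:-1,r5:Mul1
  c15: CDB Mul2=-8; issue MUL r4<-Mul2  regs: r0:Add1,r1:-8,r2:5,r3:Add2,r4:Mul2,r5:Mul1
  c16: -  regs: r0:Add1,r1:-8,r2:5,r3:Add2,r4:Mul2,r5:Mul1
  c17: -  regs: r0:Add1,r1:-8,r2:5,r3:Add2,r4:Mul2,r5:Mul1
  c18: CDB Add2=1  regs: r0:Add1,r1:-8,r2:5,r3:1,r4:Mul2,r5:Mul1
  c19: CDB Mul1=81  regs: r0:Add1,r1:-8,r2:5,r3:1,r4:Mul2,r5:81
  c20: -  regs: r0:Add1,r1:-8,r2:5,r3:1,r4:Mul2,r5:81
  c21: -  regs: r0:Add1,r1:-8,r2:5,r3:1,r4:Mul2,r5:81
  c22: CDB Add1=-82  regs: r0:-82,r1:-8,r2:5,r3:1,r4:Mul2,r5:81
  c23: -  regs: r0:-82,r1:-8,r2:5,r3:1,r4:Mul2,r5:81

STATUS = TAG Mul2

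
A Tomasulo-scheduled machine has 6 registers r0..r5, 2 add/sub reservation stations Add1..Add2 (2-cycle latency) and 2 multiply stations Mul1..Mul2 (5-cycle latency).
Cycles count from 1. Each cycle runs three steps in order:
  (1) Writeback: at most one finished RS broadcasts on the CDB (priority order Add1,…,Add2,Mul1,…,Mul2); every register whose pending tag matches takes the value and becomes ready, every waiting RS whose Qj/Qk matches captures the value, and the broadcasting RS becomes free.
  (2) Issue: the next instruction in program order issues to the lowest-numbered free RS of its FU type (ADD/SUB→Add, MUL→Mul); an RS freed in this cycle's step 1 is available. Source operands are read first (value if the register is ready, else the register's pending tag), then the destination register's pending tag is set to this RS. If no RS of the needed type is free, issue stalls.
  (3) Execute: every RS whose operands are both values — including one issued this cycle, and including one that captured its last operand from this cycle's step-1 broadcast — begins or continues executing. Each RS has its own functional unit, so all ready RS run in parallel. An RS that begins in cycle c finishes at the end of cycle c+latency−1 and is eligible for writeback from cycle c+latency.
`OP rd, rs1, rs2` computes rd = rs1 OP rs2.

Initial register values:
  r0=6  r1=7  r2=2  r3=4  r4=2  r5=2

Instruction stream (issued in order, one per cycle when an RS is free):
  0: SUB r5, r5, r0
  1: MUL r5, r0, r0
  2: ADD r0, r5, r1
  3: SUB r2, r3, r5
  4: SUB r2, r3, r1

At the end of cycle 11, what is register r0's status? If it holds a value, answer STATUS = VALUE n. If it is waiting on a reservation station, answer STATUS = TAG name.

STATUS = VALUE 43

c1: issue SUB r5<-Add1 | r0:6,r1:7,r2:2,r3:4,r4:2,r5:Add1
c2: issue MUL r5<-Mul1 | r0:6,r1:7,r2:2,r3:4,r4:2,r5:Mul1
c3: CDB Add1=-4; issue ADD r0<-Add1 | r0:Add1,r1:7,r2:2,r3:4,r4:2,r5:Mul1
c4: issue SUB r2<-Add2 | r0:Add1,r1:7,r2:Add2,r3:4,r4:2,r5:Mul1
c5: stall | r0:Add1,r1:7,r2:Add2,r3:4,r4:2,r5:Mul1
c6: stall | r0:Add1,r1:7,r2:Add2,r3:4,r4:2,r5:Mul1
c7: CDB Mul1=36; stall | r0:Add1,r1:7,r2:Add2,r3:4,r4:2,r5:36
c8: stall | r0:Add1,r1:7,r2:Add2,r3:4,r4:2,r5:36
c9: CDB Add1=43; issue SUB r2<-Add1 | r0:43,r1:7,r2:Add1,r3:4,r4:2,r5:36
c10: CDB Add2=-32 | r0:43,r1:7,r2:Add1,r3:4,r4:2,r5:36
c11: CDB Add1=-3 | r0:43,r1:7,r2:-3,r3:4,r4:2,r5:36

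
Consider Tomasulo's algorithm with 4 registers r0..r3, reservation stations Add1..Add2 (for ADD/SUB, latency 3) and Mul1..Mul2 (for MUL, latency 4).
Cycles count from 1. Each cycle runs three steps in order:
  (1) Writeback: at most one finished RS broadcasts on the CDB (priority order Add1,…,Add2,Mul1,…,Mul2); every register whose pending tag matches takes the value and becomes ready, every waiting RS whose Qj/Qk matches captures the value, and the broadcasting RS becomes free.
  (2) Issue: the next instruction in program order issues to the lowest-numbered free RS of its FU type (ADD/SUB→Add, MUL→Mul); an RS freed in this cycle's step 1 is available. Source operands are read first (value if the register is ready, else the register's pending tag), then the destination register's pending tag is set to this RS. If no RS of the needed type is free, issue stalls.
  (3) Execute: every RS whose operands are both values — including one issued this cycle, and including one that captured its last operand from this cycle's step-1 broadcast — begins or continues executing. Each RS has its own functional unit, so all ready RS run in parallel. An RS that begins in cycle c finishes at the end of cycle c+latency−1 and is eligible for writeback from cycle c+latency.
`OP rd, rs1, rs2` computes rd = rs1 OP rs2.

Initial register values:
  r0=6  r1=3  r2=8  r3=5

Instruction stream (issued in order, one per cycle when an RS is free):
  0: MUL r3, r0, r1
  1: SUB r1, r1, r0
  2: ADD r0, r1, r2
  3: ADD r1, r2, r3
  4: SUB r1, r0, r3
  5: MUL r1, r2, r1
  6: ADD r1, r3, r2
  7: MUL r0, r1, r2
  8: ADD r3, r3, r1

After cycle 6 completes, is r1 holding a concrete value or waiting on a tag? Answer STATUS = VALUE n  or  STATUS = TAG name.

c1: issue MUL r3<-Mul1 | r0:6,r1:3,r2:8,r3:Mul1
c2: issue SUB r1<-Add1 | r0:6,r1:Add1,r2:8,r3:Mul1
c3: issue ADD r0<-Add2 | r0:Add2,r1:Add1,r2:8,r3:Mul1
c4: stall | r0:Add2,r1:Add1,r2:8,r3:Mul1
c5: CDB Add1=-3; issue ADD r1<-Add1 | r0:Add2,r1:Add1,r2:8,r3:Mul1
c6: CDB Mul1=18; stall | r0:Add2,r1:Add1,r2:8,r3:18

STATUS = TAG Add1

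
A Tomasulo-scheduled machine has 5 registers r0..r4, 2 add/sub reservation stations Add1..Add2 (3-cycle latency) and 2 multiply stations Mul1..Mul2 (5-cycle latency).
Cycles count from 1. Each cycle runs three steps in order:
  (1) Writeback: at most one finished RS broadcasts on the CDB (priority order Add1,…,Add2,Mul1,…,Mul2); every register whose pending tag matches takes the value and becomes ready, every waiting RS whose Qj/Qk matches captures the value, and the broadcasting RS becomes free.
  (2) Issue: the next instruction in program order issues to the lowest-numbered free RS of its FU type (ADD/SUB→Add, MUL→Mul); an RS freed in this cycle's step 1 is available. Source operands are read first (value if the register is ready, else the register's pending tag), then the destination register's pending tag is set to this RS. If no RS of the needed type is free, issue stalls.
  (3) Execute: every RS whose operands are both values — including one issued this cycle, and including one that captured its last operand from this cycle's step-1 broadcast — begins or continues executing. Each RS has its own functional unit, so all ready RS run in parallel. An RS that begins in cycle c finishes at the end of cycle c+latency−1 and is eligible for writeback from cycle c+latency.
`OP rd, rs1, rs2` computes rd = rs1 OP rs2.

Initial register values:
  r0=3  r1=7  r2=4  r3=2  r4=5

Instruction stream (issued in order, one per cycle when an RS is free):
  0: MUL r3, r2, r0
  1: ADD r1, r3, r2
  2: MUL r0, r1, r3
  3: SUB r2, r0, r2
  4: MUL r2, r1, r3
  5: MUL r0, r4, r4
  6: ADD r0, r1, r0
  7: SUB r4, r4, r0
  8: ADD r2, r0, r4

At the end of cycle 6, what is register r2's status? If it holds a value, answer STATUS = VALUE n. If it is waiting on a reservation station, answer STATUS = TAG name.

cycle 1: issue MUL r3<-Mul1 // r0:3,r1:7,r2:4,r3:Mul1,r4:5
cycle 2: issue ADD r1<-Add1 // r0:3,r1:Add1,r2:4,r3:Mul1,r4:5
cycle 3: issue MUL r0<-Mul2 // r0:Mul2,r1:Add1,r2:4,r3:Mul1,r4:5
cycle 4: issue SUB r2<-Add2 // r0:Mul2,r1:Add1,r2:Add2,r3:Mul1,r4:5
cycle 5: stall // r0:Mul2,r1:Add1,r2:Add2,r3:Mul1,r4:5
cycle 6: CDB Mul1=12; issue MUL r2<-Mul1 // r0:Mul2,r1:Add1,r2:Mul1,r3:12,r4:5

STATUS = TAG Mul1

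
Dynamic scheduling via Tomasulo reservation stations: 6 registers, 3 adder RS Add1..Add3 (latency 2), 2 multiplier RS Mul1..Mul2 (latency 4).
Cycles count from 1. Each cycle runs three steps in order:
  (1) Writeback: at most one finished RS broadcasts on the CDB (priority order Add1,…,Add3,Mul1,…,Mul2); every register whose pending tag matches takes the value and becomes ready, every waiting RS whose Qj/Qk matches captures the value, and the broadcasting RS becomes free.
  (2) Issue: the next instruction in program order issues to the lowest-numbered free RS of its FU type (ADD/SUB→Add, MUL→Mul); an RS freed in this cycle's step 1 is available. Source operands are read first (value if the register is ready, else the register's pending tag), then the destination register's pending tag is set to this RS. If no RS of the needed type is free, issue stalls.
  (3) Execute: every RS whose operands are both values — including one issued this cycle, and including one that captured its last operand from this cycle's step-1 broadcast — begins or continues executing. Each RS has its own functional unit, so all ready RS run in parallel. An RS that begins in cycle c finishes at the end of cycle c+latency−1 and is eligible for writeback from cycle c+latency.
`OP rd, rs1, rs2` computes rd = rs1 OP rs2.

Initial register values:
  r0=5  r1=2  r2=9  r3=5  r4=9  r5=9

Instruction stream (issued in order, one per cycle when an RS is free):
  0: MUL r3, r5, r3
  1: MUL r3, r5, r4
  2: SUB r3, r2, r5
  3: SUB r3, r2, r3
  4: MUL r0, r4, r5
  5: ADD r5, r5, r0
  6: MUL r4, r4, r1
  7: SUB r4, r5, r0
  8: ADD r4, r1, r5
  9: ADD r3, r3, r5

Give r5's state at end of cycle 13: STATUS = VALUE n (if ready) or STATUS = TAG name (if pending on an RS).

STATUS = VALUE 90

c1: issue MUL r3<-Mul1 | r0:5,r1:2,r2:9,r3:Mul1,r4:9,r5:9
c2: issue MUL r3<-Mul2 | r0:5,r1:2,r2:9,r3:Mul2,r4:9,r5:9
c3: issue SUB r3<-Add1 | r0:5,r1:2,r2:9,r3:Add1,r4:9,r5:9
c4: issue SUB r3<-Add2 | r0:5,r1:2,r2:9,r3:Add2,r4:9,r5:9
c5: CDB Add1=0; stall | r0:5,r1:2,r2:9,r3:Add2,r4:9,r5:9
c6: CDB Mul1=45; issue MUL r0<-Mul1 | r0:Mul1,r1:2,r2:9,r3:Add2,r4:9,r5:9
c7: CDB Add2=9; issue ADD r5<-Add1 | r0:Mul1,r1:2,r2:9,r3:9,r4:9,r5:Add1
c8: CDB Mul2=81; issue MUL r4<-Mul2 | r0:Mul1,r1:2,r2:9,r3:9,r4:Mul2,r5:Add1
c9: issue SUB r4<-Add2 | r0:Mul1,r1:2,r2:9,r3:9,r4:Add2,r5:Add1
c10: CDB Mul1=81; issue ADD r4<-Add3 | r0:81,r1:2,r2:9,r3:9,r4:Add3,r5:Add1
c11: stall | r0:81,r1:2,r2:9,r3:9,r4:Add3,r5:Add1
c12: CDB Add1=90; issue ADD r3<-Add1 | r0:81,r1:2,r2:9,r3:Add1,r4:Add3,r5:90
c13: CDB Mul2=18 | r0:81,r1:2,r2:9,r3:Add1,r4:Add3,r5:90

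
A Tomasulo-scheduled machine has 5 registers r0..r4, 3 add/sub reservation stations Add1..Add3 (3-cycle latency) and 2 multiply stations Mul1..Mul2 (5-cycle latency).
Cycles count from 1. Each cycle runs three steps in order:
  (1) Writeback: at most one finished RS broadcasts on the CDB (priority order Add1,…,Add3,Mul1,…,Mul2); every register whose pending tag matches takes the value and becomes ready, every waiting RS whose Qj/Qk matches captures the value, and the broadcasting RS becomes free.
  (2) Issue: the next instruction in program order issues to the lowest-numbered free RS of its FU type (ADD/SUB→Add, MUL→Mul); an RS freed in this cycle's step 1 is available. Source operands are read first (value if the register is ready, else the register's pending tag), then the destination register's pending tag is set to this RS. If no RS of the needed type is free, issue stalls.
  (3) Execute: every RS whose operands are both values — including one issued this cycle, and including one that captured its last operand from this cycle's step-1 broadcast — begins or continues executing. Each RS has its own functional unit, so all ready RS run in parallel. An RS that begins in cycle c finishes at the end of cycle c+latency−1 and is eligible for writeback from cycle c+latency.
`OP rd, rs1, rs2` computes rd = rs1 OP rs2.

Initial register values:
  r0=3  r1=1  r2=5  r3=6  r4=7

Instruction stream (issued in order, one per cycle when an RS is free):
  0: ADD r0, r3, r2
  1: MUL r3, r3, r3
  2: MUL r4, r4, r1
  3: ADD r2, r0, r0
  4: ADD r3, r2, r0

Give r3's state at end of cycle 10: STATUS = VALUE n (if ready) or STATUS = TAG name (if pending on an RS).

  c1: issue ADD r0<-Add1  regs: r0:Add1,r1:1,r2:5,r3:6,r4:7
  c2: issue MUL r3<-Mul1  regs: r0:Add1,r1:1,r2:5,r3:Mul1,r4:7
  c3: issue MUL r4<-Mul2  regs: r0:Add1,r1:1,r2:5,r3:Mul1,r4:Mul2
  c4: CDB Add1=11; issue ADD r2<-Add1  regs: r0:11,r1:1,r2:Add1,r3:Mul1,r4:Mul2
  c5: issue ADD r3<-Add2  regs: r0:11,r1:1,r2:Add1,r3:Add2,r4:Mul2
  c6: -  regs: r0:11,r1:1,r2:Add1,r3:Add2,r4:Mul2
  c7: CDB Add1=22  regs: r0:11,r1:1,r2:22,r3:Add2,r4:Mul2
  c8: CDB Mul1=36  regs: r0:11,r1:1,r2:22,r3:Add2,r4:Mul2
  c9: CDB Mul2=7  regs: r0:11,r1:1,r2:22,r3:Add2,r4:7
  c10: CDB Add2=33  regs: r0:11,r1:1,r2:22,r3:33,r4:7

STATUS = VALUE 33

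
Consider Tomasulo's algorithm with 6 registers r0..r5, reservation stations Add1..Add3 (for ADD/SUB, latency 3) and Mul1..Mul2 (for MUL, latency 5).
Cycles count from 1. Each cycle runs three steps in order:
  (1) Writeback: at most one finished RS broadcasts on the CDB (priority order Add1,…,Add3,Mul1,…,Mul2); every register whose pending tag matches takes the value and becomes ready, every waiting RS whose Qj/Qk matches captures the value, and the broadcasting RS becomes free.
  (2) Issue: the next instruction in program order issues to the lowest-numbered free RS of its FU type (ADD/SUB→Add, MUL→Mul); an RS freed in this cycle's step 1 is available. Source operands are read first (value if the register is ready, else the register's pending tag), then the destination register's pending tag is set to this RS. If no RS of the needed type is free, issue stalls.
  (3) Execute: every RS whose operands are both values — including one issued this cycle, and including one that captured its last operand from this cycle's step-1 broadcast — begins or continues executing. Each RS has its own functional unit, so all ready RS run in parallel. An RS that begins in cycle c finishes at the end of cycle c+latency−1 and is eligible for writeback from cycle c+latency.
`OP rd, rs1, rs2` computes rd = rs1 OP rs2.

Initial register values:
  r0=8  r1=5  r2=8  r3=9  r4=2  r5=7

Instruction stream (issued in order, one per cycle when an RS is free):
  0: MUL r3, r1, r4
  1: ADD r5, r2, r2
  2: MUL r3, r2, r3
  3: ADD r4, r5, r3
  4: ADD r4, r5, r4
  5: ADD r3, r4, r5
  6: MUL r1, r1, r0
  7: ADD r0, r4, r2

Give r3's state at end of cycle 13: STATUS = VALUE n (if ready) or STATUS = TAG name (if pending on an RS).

STATUS = TAG Add3

cycle 1: issue MUL r3<-Mul1 // r0:8,r1:5,r2:8,r3:Mul1,r4:2,r5:7
cycle 2: issue ADD r5<-Add1 // r0:8,r1:5,r2:8,r3:Mul1,r4:2,r5:Add1
cycle 3: issue MUL r3<-Mul2 // r0:8,r1:5,r2:8,r3:Mul2,r4:2,r5:Add1
cycle 4: issue ADD r4<-Add2 // r0:8,r1:5,r2:8,r3:Mul2,r4:Add2,r5:Add1
cycle 5: CDB Add1=16; issue ADD r4<-Add1 // r0:8,r1:5,r2:8,r3:Mul2,r4:Add1,r5:16
cycle 6: CDB Mul1=10; issue ADD r3<-Add3 // r0:8,r1:5,r2:8,r3:Add3,r4:Add1,r5:16
cycle 7: issue MUL r1<-Mul1 // r0:8,r1:Mul1,r2:8,r3:Add3,r4:Add1,r5:16
cycle 8: stall // r0:8,r1:Mul1,r2:8,r3:Add3,r4:Add1,r5:16
cycle 9: stall // r0:8,r1:Mul1,r2:8,r3:Add3,r4:Add1,r5:16
cycle 10: stall // r0:8,r1:Mul1,r2:8,r3:Add3,r4:Add1,r5:16
cycle 11: CDB Mul2=80; stall // r0:8,r1:Mul1,r2:8,r3:Add3,r4:Add1,r5:16
cycle 12: CDB Mul1=40; stall // r0:8,r1:40,r2:8,r3:Add3,r4:Add1,r5:16
cycle 13: stall // r0:8,r1:40,r2:8,r3:Add3,r4:Add1,r5:16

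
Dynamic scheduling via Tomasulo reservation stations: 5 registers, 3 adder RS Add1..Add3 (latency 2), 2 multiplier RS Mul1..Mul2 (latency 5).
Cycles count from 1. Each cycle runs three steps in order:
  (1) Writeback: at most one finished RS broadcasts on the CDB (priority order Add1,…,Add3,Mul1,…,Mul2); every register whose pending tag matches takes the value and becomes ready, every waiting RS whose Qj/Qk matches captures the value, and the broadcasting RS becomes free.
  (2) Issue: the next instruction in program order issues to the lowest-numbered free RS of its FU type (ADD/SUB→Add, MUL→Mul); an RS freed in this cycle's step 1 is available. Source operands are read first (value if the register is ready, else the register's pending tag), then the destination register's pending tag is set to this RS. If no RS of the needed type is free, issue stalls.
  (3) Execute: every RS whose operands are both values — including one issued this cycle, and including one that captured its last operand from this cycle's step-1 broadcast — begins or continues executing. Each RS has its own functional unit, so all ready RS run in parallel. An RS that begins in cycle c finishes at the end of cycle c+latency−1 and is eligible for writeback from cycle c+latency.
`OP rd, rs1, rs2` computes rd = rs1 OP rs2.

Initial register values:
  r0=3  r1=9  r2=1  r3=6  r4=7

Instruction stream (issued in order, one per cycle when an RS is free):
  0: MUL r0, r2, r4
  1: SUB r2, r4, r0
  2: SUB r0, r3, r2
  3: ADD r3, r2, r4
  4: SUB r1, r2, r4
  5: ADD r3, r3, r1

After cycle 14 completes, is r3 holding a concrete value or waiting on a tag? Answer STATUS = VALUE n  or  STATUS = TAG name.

cycle 1: issue MUL r0<-Mul1 // r0:Mul1,r1:9,r2:1,r3:6,r4:7
cycle 2: issue SUB r2<-Add1 // r0:Mul1,r1:9,r2:Add1,r3:6,r4:7
cycle 3: issue SUB r0<-Add2 // r0:Add2,r1:9,r2:Add1,r3:6,r4:7
cycle 4: issue ADD r3<-Add3 // r0:Add2,r1:9,r2:Add1,r3:Add3,r4:7
cycle 5: stall // r0:Add2,r1:9,r2:Add1,r3:Add3,r4:7
cycle 6: CDB Mul1=7; stall // r0:Add2,r1:9,r2:Add1,r3:Add3,r4:7
cycle 7: stall // r0:Add2,r1:9,r2:Add1,r3:Add3,r4:7
cycle 8: CDB Add1=0; issue SUB r1<-Add1 // r0:Add2,r1:Add1,r2:0,r3:Add3,r4:7
cycle 9: stall // r0:Add2,r1:Add1,r2:0,r3:Add3,r4:7
cycle 10: CDB Add1=-7; issue ADD r3<-Add1 // r0:Add2,r1:-7,r2:0,r3:Add1,r4:7
cycle 11: CDB Add2=6 // r0:6,r1:-7,r2:0,r3:Add1,r4:7
cycle 12: CDB Add3=7 // r0:6,r1:-7,r2:0,r3:Add1,r4:7
cycle 13: - // r0:6,r1:-7,r2:0,r3:Add1,r4:7
cycle 14: CDB Add1=0 // r0:6,r1:-7,r2:0,r3:0,r4:7

STATUS = VALUE 0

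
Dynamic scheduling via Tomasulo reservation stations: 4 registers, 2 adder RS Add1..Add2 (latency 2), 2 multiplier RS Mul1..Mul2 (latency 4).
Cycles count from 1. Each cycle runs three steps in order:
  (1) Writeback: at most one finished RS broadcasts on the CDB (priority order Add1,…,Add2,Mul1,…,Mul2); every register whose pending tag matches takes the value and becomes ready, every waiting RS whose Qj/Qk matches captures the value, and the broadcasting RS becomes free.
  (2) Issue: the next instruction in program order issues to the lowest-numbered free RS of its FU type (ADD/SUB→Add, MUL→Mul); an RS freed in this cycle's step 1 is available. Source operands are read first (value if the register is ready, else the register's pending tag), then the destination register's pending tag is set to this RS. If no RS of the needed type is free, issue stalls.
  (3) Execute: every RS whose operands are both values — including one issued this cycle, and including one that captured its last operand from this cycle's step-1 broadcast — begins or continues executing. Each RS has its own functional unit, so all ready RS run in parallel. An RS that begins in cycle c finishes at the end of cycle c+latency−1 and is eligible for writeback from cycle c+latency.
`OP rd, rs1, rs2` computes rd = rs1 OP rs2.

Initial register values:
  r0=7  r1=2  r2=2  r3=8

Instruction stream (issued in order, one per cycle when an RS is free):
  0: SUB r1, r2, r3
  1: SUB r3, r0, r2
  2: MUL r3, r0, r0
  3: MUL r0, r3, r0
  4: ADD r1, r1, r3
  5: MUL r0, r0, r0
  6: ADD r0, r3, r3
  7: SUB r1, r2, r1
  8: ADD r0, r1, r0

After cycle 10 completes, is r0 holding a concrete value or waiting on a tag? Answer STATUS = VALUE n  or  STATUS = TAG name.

  c1: issue SUB r1<-Add1  regs: r0:7,r1:Add1,r2:2,r3:8
  c2: issue SUB r3<-Add2  regs: r0:7,r1:Add1,r2:2,r3:Add2
  c3: CDB Add1=-6; issue MUL r3<-Mul1  regs: r0:7,r1:-6,r2:2,r3:Mul1
  c4: CDB Add2=5; issue MUL r0<-Mul2  regs: r0:Mul2,r1:-6,r2:2,r3:Mul1
  c5: issue ADD r1<-Add1  regs: r0:Mul2,r1:Add1,r2:2,r3:Mul1
  c6: stall  regs: r0:Mul2,r1:Add1,r2:2,r3:Mul1
  c7: CDB Mul1=49; issue MUL r0<-Mul1  regs: r0:Mul1,r1:Add1,r2:2,r3:49
  c8: issue ADD r0<-Add2  regs: r0:Add2,r1:Add1,r2:2,r3:49
  c9: CDB Add1=43; issue SUB r1<-Add1  regs: r0:Add2,r1:Add1,r2:2,r3:49
  c10: CDB Add2=98; issue ADD r0<-Add2  regs: r0:Add2,r1:Add1,r2:2,r3:49

STATUS = TAG Add2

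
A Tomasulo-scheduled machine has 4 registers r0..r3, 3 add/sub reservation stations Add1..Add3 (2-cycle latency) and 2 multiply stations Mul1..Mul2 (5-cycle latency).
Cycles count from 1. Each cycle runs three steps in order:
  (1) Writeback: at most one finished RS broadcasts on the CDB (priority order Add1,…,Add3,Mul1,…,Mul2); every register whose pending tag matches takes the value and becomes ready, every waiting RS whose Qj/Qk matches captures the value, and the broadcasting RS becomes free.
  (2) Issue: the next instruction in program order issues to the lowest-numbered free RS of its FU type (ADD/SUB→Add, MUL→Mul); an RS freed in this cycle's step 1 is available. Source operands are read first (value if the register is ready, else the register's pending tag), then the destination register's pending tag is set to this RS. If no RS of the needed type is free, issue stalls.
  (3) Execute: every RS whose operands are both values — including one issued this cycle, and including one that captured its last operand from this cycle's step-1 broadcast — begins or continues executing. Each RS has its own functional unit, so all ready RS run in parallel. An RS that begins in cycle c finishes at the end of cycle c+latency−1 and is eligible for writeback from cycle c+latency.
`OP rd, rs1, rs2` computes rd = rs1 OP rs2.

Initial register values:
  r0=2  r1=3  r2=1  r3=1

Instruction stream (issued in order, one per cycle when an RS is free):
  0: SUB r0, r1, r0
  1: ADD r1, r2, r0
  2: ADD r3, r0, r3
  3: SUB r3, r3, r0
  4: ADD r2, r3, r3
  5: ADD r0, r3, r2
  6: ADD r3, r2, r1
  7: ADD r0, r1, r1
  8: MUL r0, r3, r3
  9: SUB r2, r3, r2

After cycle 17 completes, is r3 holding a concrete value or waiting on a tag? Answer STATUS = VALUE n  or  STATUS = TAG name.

STATUS = VALUE 4

  c1: issue SUB r0<-Add1  regs: r0:Add1,r1:3,r2:1,r3:1
  c2: issue ADD r1<-Add2  regs: r0:Add1,r1:Add2,r2:1,r3:1
  c3: CDB Add1=1; issue ADD r3<-Add1  regs: r0:1,r1:Add2,r2:1,r3:Add1
  c4: issue SUB r3<-Add3  regs: r0:1,r1:Add2,r2:1,r3:Add3
  c5: CDB Add1=2; issue ADD r2<-Add1  regs: r0:1,r1:Add2,r2:Add1,r3:Add3
  c6: CDB Add2=2; issue ADD r0<-Add2  regs: r0:Add2,r1:2,r2:Add1,r3:Add3
  c7: CDB Add3=1; issue ADD r3<-Add3  regs: r0:Add2,r1:2,r2:Add1,r3:Add3
  c8: stall  regs: r0:Add2,r1:2,r2:Add1,r3:Add3
  c9: CDB Add1=2; issue ADD r0<-Add1  regs: r0:Add1,r1:2,r2:2,r3:Add3
  c10: issue MUL r0<-Mul1  regs: r0:Mul1,r1:2,r2:2,r3:Add3
  c11: CDB Add1=4; issue SUB r2<-Add1  regs: r0:Mul1,r1:2,r2:Add1,r3:Add3
  c12: CDB Add2=3  regs: r0:Mul1,r1:2,r2:Add1,r3:Add3
  c13: CDB Add3=4  regs: r0:Mul1,r1:2,r2:Add1,r3:4
  c14: -  regs: r0:Mul1,r1:2,r2:Add1,r3:4
  c15: CDB Add1=2  regs: r0:Mul1,r1:2,r2:2,r3:4
  c16: -  regs: r0:Mul1,r1:2,r2:2,r3:4
  c17: -  regs: r0:Mul1,r1:2,r2:2,r3:4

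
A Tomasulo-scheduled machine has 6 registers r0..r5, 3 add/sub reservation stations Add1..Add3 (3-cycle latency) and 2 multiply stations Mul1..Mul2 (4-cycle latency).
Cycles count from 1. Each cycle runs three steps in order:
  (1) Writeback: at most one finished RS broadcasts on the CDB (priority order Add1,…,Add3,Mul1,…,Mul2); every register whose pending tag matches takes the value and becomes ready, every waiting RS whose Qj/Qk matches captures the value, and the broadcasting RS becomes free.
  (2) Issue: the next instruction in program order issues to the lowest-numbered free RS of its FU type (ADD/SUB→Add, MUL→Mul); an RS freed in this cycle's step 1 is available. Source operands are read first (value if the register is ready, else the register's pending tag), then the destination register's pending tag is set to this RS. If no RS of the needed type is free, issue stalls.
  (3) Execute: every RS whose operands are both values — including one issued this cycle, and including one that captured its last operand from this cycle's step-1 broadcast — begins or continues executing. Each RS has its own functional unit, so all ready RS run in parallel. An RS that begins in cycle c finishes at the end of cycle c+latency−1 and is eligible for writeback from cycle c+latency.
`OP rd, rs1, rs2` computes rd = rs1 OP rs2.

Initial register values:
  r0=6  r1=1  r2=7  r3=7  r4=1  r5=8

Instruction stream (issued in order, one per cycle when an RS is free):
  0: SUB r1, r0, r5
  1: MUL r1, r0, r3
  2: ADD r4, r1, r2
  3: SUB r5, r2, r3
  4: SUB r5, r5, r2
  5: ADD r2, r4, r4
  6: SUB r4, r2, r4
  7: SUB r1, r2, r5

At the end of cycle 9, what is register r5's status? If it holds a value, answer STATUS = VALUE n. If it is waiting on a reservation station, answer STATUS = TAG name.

c1: issue SUB r1<-Add1 | r0:6,r1:Add1,r2:7,r3:7,r4:1,r5:8
c2: issue MUL r1<-Mul1 | r0:6,r1:Mul1,r2:7,r3:7,r4:1,r5:8
c3: issue ADD r4<-Add2 | r0:6,r1:Mul1,r2:7,r3:7,r4:Add2,r5:8
c4: CDB Add1=-2; issue SUB r5<-Add1 | r0:6,r1:Mul1,r2:7,r3:7,r4:Add2,r5:Add1
c5: issue SUB r5<-Add3 | r0:6,r1:Mul1,r2:7,r3:7,r4:Add2,r5:Add3
c6: CDB Mul1=42; stall | r0:6,r1:42,r2:7,r3:7,r4:Add2,r5:Add3
c7: CDB Add1=0; issue ADD r2<-Add1 | r0:6,r1:42,r2:Add1,r3:7,r4:Add2,r5:Add3
c8: stall | r0:6,r1:42,r2:Add1,r3:7,r4:Add2,r5:Add3
c9: CDB Add2=49; issue SUB r4<-Add2 | r0:6,r1:42,r2:Add1,r3:7,r4:Add2,r5:Add3

STATUS = TAG Add3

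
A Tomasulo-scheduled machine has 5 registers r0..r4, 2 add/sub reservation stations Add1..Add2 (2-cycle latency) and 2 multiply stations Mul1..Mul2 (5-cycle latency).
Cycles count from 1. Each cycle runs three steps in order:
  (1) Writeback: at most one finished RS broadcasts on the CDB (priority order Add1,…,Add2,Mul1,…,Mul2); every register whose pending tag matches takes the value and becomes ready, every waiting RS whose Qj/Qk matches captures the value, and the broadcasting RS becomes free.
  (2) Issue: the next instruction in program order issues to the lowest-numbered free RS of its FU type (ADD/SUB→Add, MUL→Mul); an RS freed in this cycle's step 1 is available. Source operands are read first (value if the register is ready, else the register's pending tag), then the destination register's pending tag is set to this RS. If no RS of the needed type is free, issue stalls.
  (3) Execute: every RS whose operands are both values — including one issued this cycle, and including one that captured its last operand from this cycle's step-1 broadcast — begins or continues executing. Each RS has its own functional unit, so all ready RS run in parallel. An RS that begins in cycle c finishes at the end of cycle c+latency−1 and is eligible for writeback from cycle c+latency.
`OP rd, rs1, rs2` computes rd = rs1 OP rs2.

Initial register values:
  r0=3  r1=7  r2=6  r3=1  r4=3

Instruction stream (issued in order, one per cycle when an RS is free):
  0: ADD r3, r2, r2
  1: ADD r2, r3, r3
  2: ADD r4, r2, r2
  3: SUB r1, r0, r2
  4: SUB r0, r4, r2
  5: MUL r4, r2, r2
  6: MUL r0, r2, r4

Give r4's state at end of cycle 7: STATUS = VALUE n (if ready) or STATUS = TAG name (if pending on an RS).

STATUS = VALUE 48

cycle 1: issue ADD r3<-Add1 // r0:3,r1:7,r2:6,r3:Add1,r4:3
cycle 2: issue ADD r2<-Add2 // r0:3,r1:7,r2:Add2,r3:Add1,r4:3
cycle 3: CDB Add1=12; issue ADD r4<-Add1 // r0:3,r1:7,r2:Add2,r3:12,r4:Add1
cycle 4: stall // r0:3,r1:7,r2:Add2,r3:12,r4:Add1
cycle 5: CDB Add2=24; issue SUB r1<-Add2 // r0:3,r1:Add2,r2:24,r3:12,r4:Add1
cycle 6: stall // r0:3,r1:Add2,r2:24,r3:12,r4:Add1
cycle 7: CDB Add1=48; issue SUB r0<-Add1 // r0:Add1,r1:Add2,r2:24,r3:12,r4:48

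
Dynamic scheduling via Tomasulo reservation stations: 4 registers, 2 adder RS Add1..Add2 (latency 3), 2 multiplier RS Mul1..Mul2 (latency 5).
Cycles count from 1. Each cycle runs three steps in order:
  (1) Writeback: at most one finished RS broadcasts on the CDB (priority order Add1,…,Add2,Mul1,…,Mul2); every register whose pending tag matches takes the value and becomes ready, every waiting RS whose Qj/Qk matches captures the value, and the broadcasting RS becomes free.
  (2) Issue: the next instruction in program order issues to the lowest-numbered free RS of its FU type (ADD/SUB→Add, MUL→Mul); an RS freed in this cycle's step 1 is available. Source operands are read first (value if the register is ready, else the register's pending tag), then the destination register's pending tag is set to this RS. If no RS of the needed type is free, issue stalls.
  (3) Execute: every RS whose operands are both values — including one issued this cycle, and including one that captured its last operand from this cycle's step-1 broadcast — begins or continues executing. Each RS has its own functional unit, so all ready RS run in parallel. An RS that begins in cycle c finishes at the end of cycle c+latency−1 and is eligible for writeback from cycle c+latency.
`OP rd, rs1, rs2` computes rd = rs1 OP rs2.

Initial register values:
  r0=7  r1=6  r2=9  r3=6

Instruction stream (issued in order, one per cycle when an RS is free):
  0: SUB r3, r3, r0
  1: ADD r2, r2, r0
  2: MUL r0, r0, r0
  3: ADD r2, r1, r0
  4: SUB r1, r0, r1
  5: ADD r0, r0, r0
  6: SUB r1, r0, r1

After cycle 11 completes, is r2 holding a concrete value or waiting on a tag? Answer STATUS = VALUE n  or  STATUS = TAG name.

cycle 1: issue SUB r3<-Add1 // r0:7,r1:6,r2:9,r3:Add1
cycle 2: issue ADD r2<-Add2 // r0:7,r1:6,r2:Add2,r3:Add1
cycle 3: issue MUL r0<-Mul1 // r0:Mul1,r1:6,r2:Add2,r3:Add1
cycle 4: CDB Add1=-1; issue ADD r2<-Add1 // r0:Mul1,r1:6,r2:Add1,r3:-1
cycle 5: CDB Add2=16; issue SUB r1<-Add2 // r0:Mul1,r1:Add2,r2:Add1,r3:-1
cycle 6: stall // r0:Mul1,r1:Add2,r2:Add1,r3:-1
cycle 7: stall // r0:Mul1,r1:Add2,r2:Add1,r3:-1
cycle 8: CDB Mul1=49; stall // r0:49,r1:Add2,r2:Add1,r3:-1
cycle 9: stall // r0:49,r1:Add2,r2:Add1,r3:-1
cycle 10: stall // r0:49,r1:Add2,r2:Add1,r3:-1
cycle 11: CDB Add1=55; issue ADD r0<-Add1 // r0:Add1,r1:Add2,r2:55,r3:-1

STATUS = VALUE 55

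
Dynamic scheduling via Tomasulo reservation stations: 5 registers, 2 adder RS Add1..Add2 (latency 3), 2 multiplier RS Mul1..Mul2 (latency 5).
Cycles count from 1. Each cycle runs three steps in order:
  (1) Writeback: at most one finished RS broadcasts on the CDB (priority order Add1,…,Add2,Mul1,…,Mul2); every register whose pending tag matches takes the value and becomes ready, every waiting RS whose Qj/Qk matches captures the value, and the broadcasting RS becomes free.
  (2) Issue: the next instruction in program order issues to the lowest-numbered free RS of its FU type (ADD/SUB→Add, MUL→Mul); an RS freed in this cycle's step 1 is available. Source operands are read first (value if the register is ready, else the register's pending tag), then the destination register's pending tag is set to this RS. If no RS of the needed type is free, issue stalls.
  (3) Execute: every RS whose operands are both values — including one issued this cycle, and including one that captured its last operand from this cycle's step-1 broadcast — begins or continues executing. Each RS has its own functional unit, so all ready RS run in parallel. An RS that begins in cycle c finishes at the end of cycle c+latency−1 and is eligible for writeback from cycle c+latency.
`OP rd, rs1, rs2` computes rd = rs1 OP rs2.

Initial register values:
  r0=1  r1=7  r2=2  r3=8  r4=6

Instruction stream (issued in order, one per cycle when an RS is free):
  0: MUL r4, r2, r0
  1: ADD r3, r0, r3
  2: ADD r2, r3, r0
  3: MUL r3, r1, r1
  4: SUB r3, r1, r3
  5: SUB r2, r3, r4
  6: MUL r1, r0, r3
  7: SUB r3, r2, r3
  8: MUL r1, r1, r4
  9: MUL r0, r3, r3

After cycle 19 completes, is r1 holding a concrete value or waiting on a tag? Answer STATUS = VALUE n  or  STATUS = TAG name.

STATUS = TAG Mul2

cycle 1: issue MUL r4<-Mul1 // r0:1,r1:7,r2:2,r3:8,r4:Mul1
cycle 2: issue ADD r3<-Add1 // r0:1,r1:7,r2:2,r3:Add1,r4:Mul1
cycle 3: issue ADD r2<-Add2 // r0:1,r1:7,r2:Add2,r3:Add1,r4:Mul1
cycle 4: issue MUL r3<-Mul2 // r0:1,r1:7,r2:Add2,r3:Mul2,r4:Mul1
cycle 5: CDB Add1=9; issue SUB r3<-Add1 // r0:1,r1:7,r2:Add2,r3:Add1,r4:Mul1
cycle 6: CDB Mul1=2; stall // r0:1,r1:7,r2:Add2,r3:Add1,r4:2
cycle 7: stall // r0:1,r1:7,r2:Add2,r3:Add1,r4:2
cycle 8: CDB Add2=10; issue SUB r2<-Add2 // r0:1,r1:7,r2:Add2,r3:Add1,r4:2
cycle 9: CDB Mul2=49; issue MUL r1<-Mul1 // r0:1,r1:Mul1,r2:Add2,r3:Add1,r4:2
cycle 10: stall // r0:1,r1:Mul1,r2:Add2,r3:Add1,r4:2
cycle 11: stall // r0:1,r1:Mul1,r2:Add2,r3:Add1,r4:2
cycle 12: CDB Add1=-42; issue SUB r3<-Add1 // r0:1,r1:Mul1,r2:Add2,r3:Add1,r4:2
cycle 13: issue MUL r1<-Mul2 // r0:1,r1:Mul2,r2:Add2,r3:Add1,r4:2
cycle 14: stall // r0:1,r1:Mul2,r2:Add2,r3:Add1,r4:2
cycle 15: CDB Add2=-44; stall // r0:1,r1:Mul2,r2:-44,r3:Add1,r4:2
cycle 16: stall // r0:1,r1:Mul2,r2:-44,r3:Add1,r4:2
cycle 17: CDB Mul1=-42; issue MUL r0<-Mul1 // r0:Mul1,r1:Mul2,r2:-44,r3:Add1,r4:2
cycle 18: CDB Add1=-2 // r0:Mul1,r1:Mul2,r2:-44,r3:-2,r4:2
cycle 19: - // r0:Mul1,r1:Mul2,r2:-44,r3:-2,r4:2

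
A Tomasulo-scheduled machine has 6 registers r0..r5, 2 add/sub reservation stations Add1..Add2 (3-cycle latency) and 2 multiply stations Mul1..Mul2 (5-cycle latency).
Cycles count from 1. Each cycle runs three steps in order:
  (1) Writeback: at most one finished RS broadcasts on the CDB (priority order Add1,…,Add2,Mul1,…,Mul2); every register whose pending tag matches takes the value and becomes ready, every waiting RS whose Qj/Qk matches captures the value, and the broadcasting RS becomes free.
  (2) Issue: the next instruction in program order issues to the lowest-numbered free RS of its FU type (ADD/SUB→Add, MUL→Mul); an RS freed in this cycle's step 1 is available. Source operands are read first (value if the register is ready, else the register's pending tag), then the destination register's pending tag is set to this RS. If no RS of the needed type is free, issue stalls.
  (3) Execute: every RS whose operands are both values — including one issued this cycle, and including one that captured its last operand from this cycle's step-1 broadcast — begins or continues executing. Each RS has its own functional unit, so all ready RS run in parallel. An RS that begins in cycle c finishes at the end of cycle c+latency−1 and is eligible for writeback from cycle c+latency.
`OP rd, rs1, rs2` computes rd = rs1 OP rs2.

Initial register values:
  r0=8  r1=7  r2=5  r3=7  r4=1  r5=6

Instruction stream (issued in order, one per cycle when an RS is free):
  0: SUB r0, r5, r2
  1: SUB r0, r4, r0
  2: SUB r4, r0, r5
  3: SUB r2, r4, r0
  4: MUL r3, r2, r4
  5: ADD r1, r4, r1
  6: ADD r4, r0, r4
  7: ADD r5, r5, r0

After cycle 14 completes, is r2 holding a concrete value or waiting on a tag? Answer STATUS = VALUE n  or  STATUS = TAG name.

STATUS = VALUE -6

c1: issue SUB r0<-Add1 | r0:Add1,r1:7,r2:5,r3:7,r4:1,r5:6
c2: issue SUB r0<-Add2 | r0:Add2,r1:7,r2:5,r3:7,r4:1,r5:6
c3: stall | r0:Add2,r1:7,r2:5,r3:7,r4:1,r5:6
c4: CDB Add1=1; issue SUB r4<-Add1 | r0:Add2,r1:7,r2:5,r3:7,r4:Add1,r5:6
c5: stall | r0:Add2,r1:7,r2:5,r3:7,r4:Add1,r5:6
c6: stall | r0:Add2,r1:7,r2:5,r3:7,r4:Add1,r5:6
c7: CDB Add2=0; issue SUB r2<-Add2 | r0:0,r1:7,r2:Add2,r3:7,r4:Add1,r5:6
c8: issue MUL r3<-Mul1 | r0:0,r1:7,r2:Add2,r3:Mul1,r4:Add1,r5:6
c9: stall | r0:0,r1:7,r2:Add2,r3:Mul1,r4:Add1,r5:6
c10: CDB Add1=-6; issue ADD r1<-Add1 | r0:0,r1:Add1,r2:Add2,r3:Mul1,r4:-6,r5:6
c11: stall | r0:0,r1:Add1,r2:Add2,r3:Mul1,r4:-6,r5:6
c12: stall | r0:0,r1:Add1,r2:Add2,r3:Mul1,r4:-6,r5:6
c13: CDB Add1=1; issue ADD r4<-Add1 | r0:0,r1:1,r2:Add2,r3:Mul1,r4:Add1,r5:6
c14: CDB Add2=-6; issue ADD r5<-Add2 | r0:0,r1:1,r2:-6,r3:Mul1,r4:Add1,r5:Add2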